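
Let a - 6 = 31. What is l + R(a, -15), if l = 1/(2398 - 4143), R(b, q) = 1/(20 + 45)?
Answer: 336/22685 ≈ 0.014812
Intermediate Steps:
a = 37 (a = 6 + 31 = 37)
R(b, q) = 1/65
l = -1/1745 (l = 1/(-1745) = -1/1745 ≈ -0.00057307)
l + R(a, -15) = -1/1745 + 1/65 = 336/22685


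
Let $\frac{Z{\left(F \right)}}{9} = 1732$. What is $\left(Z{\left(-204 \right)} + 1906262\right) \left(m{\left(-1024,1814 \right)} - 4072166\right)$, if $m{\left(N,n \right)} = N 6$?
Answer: $-7837900073500$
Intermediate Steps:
$Z{\left(F \right)} = 15588$ ($Z{\left(F \right)} = 9 \cdot 1732 = 15588$)
$m{\left(N,n \right)} = 6 N$
$\left(Z{\left(-204 \right)} + 1906262\right) \left(m{\left(-1024,1814 \right)} - 4072166\right) = \left(15588 + 1906262\right) \left(6 \left(-1024\right) - 4072166\right) = 1921850 \left(-6144 - 4072166\right) = 1921850 \left(-4078310\right) = -7837900073500$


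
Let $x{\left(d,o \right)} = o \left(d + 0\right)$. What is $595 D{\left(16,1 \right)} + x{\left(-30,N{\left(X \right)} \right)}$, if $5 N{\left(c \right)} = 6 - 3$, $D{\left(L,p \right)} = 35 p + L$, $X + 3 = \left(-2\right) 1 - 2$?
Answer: $30327$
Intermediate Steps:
$X = -7$ ($X = -3 - 4 = -7$)
$D{\left(L,p \right)} = L + 35 p$
$N{\left(c \right)} = \frac{3}{5}$ ($N{\left(c \right)} = \frac{6 - 3}{5} = \frac{1}{5} \cdot 3 = \frac{3}{5}$)
$x{\left(d,o \right)} = d o$ ($x{\left(d,o \right)} = o d = d o$)
$595 D{\left(16,1 \right)} + x{\left(-30,N{\left(X \right)} \right)} = 595 \left(16 + 35 \cdot 1\right) - 18 = 595 \left(16 + 35\right) - 18 = 595 \cdot 51 - 18 = 30345 - 18 = 30327$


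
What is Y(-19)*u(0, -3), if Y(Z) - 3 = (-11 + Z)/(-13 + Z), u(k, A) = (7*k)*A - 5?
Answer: -315/16 ≈ -19.688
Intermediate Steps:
u(k, A) = -5 + 7*A*k (u(k, A) = 7*A*k - 5 = -5 + 7*A*k)
Y(Z) = 3 + (-11 + Z)/(-13 + Z)
Y(-19)*u(0, -3) = (2*(-25 + 2*(-19))/(-13 - 19))*(-5 + 7*(-3)*0) = (2*(-25 - 38)/(-32))*(-5 + 0) = (2*(-1/32)*(-63))*(-5) = (63/16)*(-5) = -315/16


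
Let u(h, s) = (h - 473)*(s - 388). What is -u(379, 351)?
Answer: -3478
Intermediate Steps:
u(h, s) = (-473 + h)*(-388 + s)
-u(379, 351) = -(183524 - 473*351 - 388*379 + 379*351) = -(183524 - 166023 - 147052 + 133029) = -1*3478 = -3478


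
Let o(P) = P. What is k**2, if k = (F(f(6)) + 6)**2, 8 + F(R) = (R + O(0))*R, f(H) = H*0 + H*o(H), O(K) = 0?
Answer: 2803735918096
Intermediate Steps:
f(H) = H**2 (f(H) = H*0 + H*H = 0 + H**2 = H**2)
F(R) = -8 + R**2 (F(R) = -8 + (R + 0)*R = -8 + R*R = -8 + R**2)
k = 1674436 (k = ((-8 + (6**2)**2) + 6)**2 = ((-8 + 36**2) + 6)**2 = ((-8 + 1296) + 6)**2 = (1288 + 6)**2 = 1294**2 = 1674436)
k**2 = 1674436**2 = 2803735918096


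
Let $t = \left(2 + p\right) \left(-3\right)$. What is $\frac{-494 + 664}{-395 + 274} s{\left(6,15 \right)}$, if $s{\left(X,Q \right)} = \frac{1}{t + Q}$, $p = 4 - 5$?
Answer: $- \frac{85}{726} \approx -0.11708$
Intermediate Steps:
$p = -1$ ($p = 4 - 5 = -1$)
$t = -3$ ($t = \left(2 - 1\right) \left(-3\right) = 1 \left(-3\right) = -3$)
$s{\left(X,Q \right)} = \frac{1}{-3 + Q}$
$\frac{-494 + 664}{-395 + 274} s{\left(6,15 \right)} = \frac{\left(-494 + 664\right) \frac{1}{-395 + 274}}{-3 + 15} = \frac{170 \frac{1}{-121}}{12} = 170 \left(- \frac{1}{121}\right) \frac{1}{12} = \left(- \frac{170}{121}\right) \frac{1}{12} = - \frac{85}{726}$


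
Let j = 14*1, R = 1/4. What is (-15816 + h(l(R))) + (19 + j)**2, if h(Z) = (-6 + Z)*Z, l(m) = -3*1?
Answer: -14700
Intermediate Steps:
R = 1/4 (R = 1*(1/4) = 1/4 ≈ 0.25000)
l(m) = -3
h(Z) = Z*(-6 + Z)
j = 14
(-15816 + h(l(R))) + (19 + j)**2 = (-15816 - 3*(-6 - 3)) + (19 + 14)**2 = (-15816 - 3*(-9)) + 33**2 = (-15816 + 27) + 1089 = -15789 + 1089 = -14700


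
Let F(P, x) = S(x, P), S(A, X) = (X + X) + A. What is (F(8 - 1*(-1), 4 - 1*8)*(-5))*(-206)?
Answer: 14420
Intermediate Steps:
S(A, X) = A + 2*X (S(A, X) = 2*X + A = A + 2*X)
F(P, x) = x + 2*P
(F(8 - 1*(-1), 4 - 1*8)*(-5))*(-206) = (((4 - 1*8) + 2*(8 - 1*(-1)))*(-5))*(-206) = (((4 - 8) + 2*(8 + 1))*(-5))*(-206) = ((-4 + 2*9)*(-5))*(-206) = ((-4 + 18)*(-5))*(-206) = (14*(-5))*(-206) = -70*(-206) = 14420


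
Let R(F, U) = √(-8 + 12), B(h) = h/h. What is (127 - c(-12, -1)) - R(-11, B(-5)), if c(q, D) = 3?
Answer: 122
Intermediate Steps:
B(h) = 1
R(F, U) = 2 (R(F, U) = √4 = 2)
(127 - c(-12, -1)) - R(-11, B(-5)) = (127 - 1*3) - 1*2 = (127 - 3) - 2 = 124 - 2 = 122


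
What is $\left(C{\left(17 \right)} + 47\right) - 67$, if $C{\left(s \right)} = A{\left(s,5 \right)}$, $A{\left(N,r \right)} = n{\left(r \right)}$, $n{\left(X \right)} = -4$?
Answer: $-24$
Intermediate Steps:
$A{\left(N,r \right)} = -4$
$C{\left(s \right)} = -4$
$\left(C{\left(17 \right)} + 47\right) - 67 = \left(-4 + 47\right) - 67 = 43 - 67 = -24$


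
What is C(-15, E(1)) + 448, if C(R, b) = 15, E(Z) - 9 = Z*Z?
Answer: 463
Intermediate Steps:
E(Z) = 9 + Z² (E(Z) = 9 + Z*Z = 9 + Z²)
C(-15, E(1)) + 448 = 15 + 448 = 463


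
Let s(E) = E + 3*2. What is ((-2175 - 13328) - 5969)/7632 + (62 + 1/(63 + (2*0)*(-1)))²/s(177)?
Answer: 700722971/38495331 ≈ 18.203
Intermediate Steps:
s(E) = 6 + E (s(E) = E + 6 = 6 + E)
((-2175 - 13328) - 5969)/7632 + (62 + 1/(63 + (2*0)*(-1)))²/s(177) = ((-2175 - 13328) - 5969)/7632 + (62 + 1/(63 + (2*0)*(-1)))²/(6 + 177) = (-15503 - 5969)*(1/7632) + (62 + 1/(63 + 0*(-1)))²/183 = -21472*1/7632 + (62 + 1/(63 + 0))²*(1/183) = -1342/477 + (62 + 1/63)²*(1/183) = -1342/477 + (3907/63)²*(1/183) = -1342/477 + (15264649/3969)*(1/183) = -1342/477 + 15264649/726327 = 700722971/38495331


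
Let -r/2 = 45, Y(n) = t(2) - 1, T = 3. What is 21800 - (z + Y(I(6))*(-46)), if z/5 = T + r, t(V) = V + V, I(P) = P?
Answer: 22373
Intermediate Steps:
t(V) = 2*V
Y(n) = 3 (Y(n) = 2*2 - 1 = 4 - 1 = 3)
r = -90 (r = -2*45 = -90)
z = -435 (z = 5*(3 - 90) = 5*(-87) = -435)
21800 - (z + Y(I(6))*(-46)) = 21800 - (-435 + 3*(-46)) = 21800 - (-435 - 138) = 21800 - 1*(-573) = 21800 + 573 = 22373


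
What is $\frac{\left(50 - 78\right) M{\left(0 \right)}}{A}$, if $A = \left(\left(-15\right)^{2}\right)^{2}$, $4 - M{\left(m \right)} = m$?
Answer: $- \frac{112}{50625} \approx -0.0022123$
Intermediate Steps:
$M{\left(m \right)} = 4 - m$
$A = 50625$ ($A = 225^{2} = 50625$)
$\frac{\left(50 - 78\right) M{\left(0 \right)}}{A} = \frac{\left(50 - 78\right) \left(4 - 0\right)}{50625} = - 28 \left(4 + 0\right) \frac{1}{50625} = \left(-28\right) 4 \cdot \frac{1}{50625} = \left(-112\right) \frac{1}{50625} = - \frac{112}{50625}$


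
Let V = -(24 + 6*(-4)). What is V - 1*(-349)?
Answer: 349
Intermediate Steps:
V = 0 (V = -(24 - 24) = -1*0 = 0)
V - 1*(-349) = 0 - 1*(-349) = 0 + 349 = 349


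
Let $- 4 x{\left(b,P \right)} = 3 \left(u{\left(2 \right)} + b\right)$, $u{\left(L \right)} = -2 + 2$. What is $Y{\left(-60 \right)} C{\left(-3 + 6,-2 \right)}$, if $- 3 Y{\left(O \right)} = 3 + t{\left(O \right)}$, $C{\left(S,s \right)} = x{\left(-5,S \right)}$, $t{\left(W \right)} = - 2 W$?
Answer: $- \frac{615}{4} \approx -153.75$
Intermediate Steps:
$u{\left(L \right)} = 0$
$x{\left(b,P \right)} = - \frac{3 b}{4}$ ($x{\left(b,P \right)} = - \frac{3 \left(0 + b\right)}{4} = - \frac{3 b}{4}$)
$C{\left(S,s \right)} = \frac{15}{4}$ ($C{\left(S,s \right)} = \left(- \frac{3}{4}\right) \left(-5\right) = \frac{15}{4}$)
$Y{\left(O \right)} = -1 + \frac{2 O}{3}$ ($Y{\left(O \right)} = - \frac{3 - 2 O}{3} = -1 + \frac{2 O}{3}$)
$Y{\left(-60 \right)} C{\left(-3 + 6,-2 \right)} = \left(-1 + \frac{2}{3} \left(-60\right)\right) \frac{15}{4} = \left(-1 - 40\right) \frac{15}{4} = \left(-41\right) \frac{15}{4} = - \frac{615}{4}$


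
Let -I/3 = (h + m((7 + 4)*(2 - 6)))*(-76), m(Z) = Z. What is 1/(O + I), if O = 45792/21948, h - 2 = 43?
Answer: 1829/420828 ≈ 0.0043462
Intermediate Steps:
h = 45 (h = 2 + 43 = 45)
O = 3816/1829 (O = 45792*(1/21948) = 3816/1829 ≈ 2.0864)
I = 228 (I = -3*(45 + (7 + 4)*(2 - 6))*(-76) = -3*(45 + 11*(-4))*(-76) = -3*(45 - 44)*(-76) = -3*(-76) = 228)
1/(O + I) = 1/(3816/1829 + 228) = 1/(420828/1829) = 1829/420828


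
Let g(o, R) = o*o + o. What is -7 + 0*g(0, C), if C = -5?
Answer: -7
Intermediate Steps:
g(o, R) = o + o² (g(o, R) = o² + o = o + o²)
-7 + 0*g(0, C) = -7 + 0*(0*(1 + 0)) = -7 + 0*(0*1) = -7 + 0*0 = -7 + 0 = -7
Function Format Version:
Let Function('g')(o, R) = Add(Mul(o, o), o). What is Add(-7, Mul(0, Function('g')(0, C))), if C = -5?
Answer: -7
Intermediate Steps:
Function('g')(o, R) = Add(o, Pow(o, 2)) (Function('g')(o, R) = Add(Pow(o, 2), o) = Add(o, Pow(o, 2)))
Add(-7, Mul(0, Function('g')(0, C))) = Add(-7, Mul(0, Mul(0, Add(1, 0)))) = Add(-7, Mul(0, Mul(0, 1))) = Add(-7, Mul(0, 0)) = Add(-7, 0) = -7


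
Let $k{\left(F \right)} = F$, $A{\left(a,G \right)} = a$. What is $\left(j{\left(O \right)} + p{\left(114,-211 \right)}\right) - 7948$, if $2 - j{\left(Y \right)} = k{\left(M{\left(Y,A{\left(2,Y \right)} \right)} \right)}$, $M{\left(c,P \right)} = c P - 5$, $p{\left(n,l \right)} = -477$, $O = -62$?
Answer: $-8294$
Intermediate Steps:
$M{\left(c,P \right)} = -5 + P c$ ($M{\left(c,P \right)} = P c - 5 = -5 + P c$)
$j{\left(Y \right)} = 7 - 2 Y$ ($j{\left(Y \right)} = 2 - \left(-5 + 2 Y\right) = 7 - 2 Y$)
$\left(j{\left(O \right)} + p{\left(114,-211 \right)}\right) - 7948 = \left(\left(7 - -124\right) - 477\right) - 7948 = \left(\left(7 + 124\right) - 477\right) - 7948 = \left(131 - 477\right) - 7948 = -346 - 7948 = -8294$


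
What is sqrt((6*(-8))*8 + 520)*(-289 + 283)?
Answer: -12*sqrt(34) ≈ -69.971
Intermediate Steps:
sqrt((6*(-8))*8 + 520)*(-289 + 283) = sqrt(-48*8 + 520)*(-6) = sqrt(-384 + 520)*(-6) = sqrt(136)*(-6) = (2*sqrt(34))*(-6) = -12*sqrt(34)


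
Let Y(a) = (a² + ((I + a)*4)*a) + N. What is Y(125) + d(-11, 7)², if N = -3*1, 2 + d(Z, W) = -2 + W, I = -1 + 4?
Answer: 79631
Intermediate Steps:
I = 3
d(Z, W) = -4 + W (d(Z, W) = -2 + (-2 + W) = -4 + W)
N = -3
Y(a) = -3 + a² + a*(12 + 4*a) (Y(a) = (a² + ((3 + a)*4)*a) - 3 = (a² + (12 + 4*a)*a) - 3 = (a² + a*(12 + 4*a)) - 3 = -3 + a² + a*(12 + 4*a))
Y(125) + d(-11, 7)² = (-3 + 5*125² + 12*125) + (-4 + 7)² = (-3 + 5*15625 + 1500) + 3² = (-3 + 78125 + 1500) + 9 = 79622 + 9 = 79631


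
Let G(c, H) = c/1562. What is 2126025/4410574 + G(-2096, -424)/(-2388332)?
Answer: 991413009313963/2056746908156402 ≈ 0.48203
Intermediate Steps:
G(c, H) = c/1562 (G(c, H) = c*(1/1562) = c/1562)
2126025/4410574 + G(-2096, -424)/(-2388332) = 2126025/4410574 + ((1/1562)*(-2096))/(-2388332) = 2126025*(1/4410574) - 1048/781*(-1/2388332) = 2126025/4410574 + 262/466321823 = 991413009313963/2056746908156402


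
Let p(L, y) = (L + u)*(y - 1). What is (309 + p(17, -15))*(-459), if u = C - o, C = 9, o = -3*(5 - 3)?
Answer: 93177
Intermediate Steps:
o = -6 (o = -3*2 = -6)
u = 15 (u = 9 - 1*(-6) = 9 + 6 = 15)
p(L, y) = (-1 + y)*(15 + L) (p(L, y) = (L + 15)*(y - 1) = (15 + L)*(-1 + y) = (-1 + y)*(15 + L))
(309 + p(17, -15))*(-459) = (309 + (-15 - 1*17 + 15*(-15) + 17*(-15)))*(-459) = (309 + (-15 - 17 - 225 - 255))*(-459) = (309 - 512)*(-459) = -203*(-459) = 93177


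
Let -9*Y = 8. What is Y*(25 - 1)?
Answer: -64/3 ≈ -21.333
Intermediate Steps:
Y = -8/9 (Y = -⅑*8 = -8/9 ≈ -0.88889)
Y*(25 - 1) = -8*(25 - 1)/9 = -8/9*24 = -64/3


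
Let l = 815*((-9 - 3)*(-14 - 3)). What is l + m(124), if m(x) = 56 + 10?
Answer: 166326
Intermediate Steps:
m(x) = 66
l = 166260 (l = 815*(-12*(-17)) = 815*204 = 166260)
l + m(124) = 166260 + 66 = 166326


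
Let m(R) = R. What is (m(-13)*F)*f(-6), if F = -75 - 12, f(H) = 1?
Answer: 1131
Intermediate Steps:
F = -87
(m(-13)*F)*f(-6) = -13*(-87)*1 = 1131*1 = 1131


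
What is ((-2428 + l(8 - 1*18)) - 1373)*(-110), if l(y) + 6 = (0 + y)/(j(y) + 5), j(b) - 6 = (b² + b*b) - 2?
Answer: 7956730/19 ≈ 4.1878e+5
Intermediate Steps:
j(b) = 4 + 2*b² (j(b) = 6 + ((b² + b*b) - 2) = 6 + ((b² + b²) - 2) = 6 + (2*b² - 2) = 6 + (-2 + 2*b²) = 4 + 2*b²)
l(y) = -6 + y/(9 + 2*y²) (l(y) = -6 + (0 + y)/((4 + 2*y²) + 5) = -6 + y/(9 + 2*y²))
((-2428 + l(8 - 1*18)) - 1373)*(-110) = ((-2428 + (-54 + (8 - 1*18) - 12*(8 - 1*18)²)/(9 + 2*(8 - 1*18)²)) - 1373)*(-110) = ((-2428 + (-54 + (8 - 18) - 12*(8 - 18)²)/(9 + 2*(8 - 18)²)) - 1373)*(-110) = ((-2428 + (-54 - 10 - 12*(-10)²)/(9 + 2*(-10)²)) - 1373)*(-110) = ((-2428 + (-54 - 10 - 12*100)/(9 + 2*100)) - 1373)*(-110) = ((-2428 + (-54 - 10 - 1200)/(9 + 200)) - 1373)*(-110) = ((-2428 - 1264/209) - 1373)*(-110) = (-508716/209 - 1373)*(-110) = -795673/209*(-110) = 7956730/19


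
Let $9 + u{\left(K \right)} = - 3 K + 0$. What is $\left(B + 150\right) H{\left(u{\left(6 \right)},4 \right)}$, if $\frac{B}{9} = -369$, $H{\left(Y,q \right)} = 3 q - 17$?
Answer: $15855$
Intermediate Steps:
$u{\left(K \right)} = -9 - 3 K$ ($u{\left(K \right)} = -9 + \left(- 3 K + 0\right) = -9 - 3 K$)
$H{\left(Y,q \right)} = -17 + 3 q$
$B = -3321$ ($B = 9 \left(-369\right) = -3321$)
$\left(B + 150\right) H{\left(u{\left(6 \right)},4 \right)} = \left(-3321 + 150\right) \left(-17 + 3 \cdot 4\right) = - 3171 \left(-17 + 12\right) = \left(-3171\right) \left(-5\right) = 15855$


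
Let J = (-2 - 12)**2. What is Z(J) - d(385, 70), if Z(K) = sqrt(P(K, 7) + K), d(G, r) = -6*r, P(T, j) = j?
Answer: 420 + sqrt(203) ≈ 434.25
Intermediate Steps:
J = 196 (J = (-14)**2 = 196)
Z(K) = sqrt(7 + K)
Z(J) - d(385, 70) = sqrt(7 + 196) - (-6)*70 = sqrt(203) - 1*(-420) = sqrt(203) + 420 = 420 + sqrt(203)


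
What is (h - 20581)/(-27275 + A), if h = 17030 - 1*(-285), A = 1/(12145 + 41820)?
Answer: 88124845/735947687 ≈ 0.11974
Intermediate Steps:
A = 1/53965 ≈ 1.8531e-5
h = 17315 (h = 17030 + 285 = 17315)
(h - 20581)/(-27275 + A) = (17315 - 20581)/(-27275 + 1/53965) = -3266/(-1471895374/53965) = -3266*(-53965/1471895374) = 88124845/735947687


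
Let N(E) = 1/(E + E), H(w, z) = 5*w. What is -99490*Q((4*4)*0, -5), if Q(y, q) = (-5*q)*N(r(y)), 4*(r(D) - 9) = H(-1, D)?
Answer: -4974500/31 ≈ -1.6047e+5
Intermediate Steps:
r(D) = 31/4 (r(D) = 9 + (5*(-1))/4 = 9 + (¼)*(-5) = 9 - 5/4 = 31/4)
N(E) = 1/(2*E)
Q(y, q) = -10*q/31 (Q(y, q) = (-5*q)*(1/(2*(31/4))) = (-5*q)*((½)*(4/31)) = -5*q*(2/31) = -10*q/31)
-99490*Q((4*4)*0, -5) = -(-994900)*(-5)/31 = -99490*50/31 = -4974500/31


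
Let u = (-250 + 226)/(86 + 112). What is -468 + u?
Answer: -15448/33 ≈ -468.12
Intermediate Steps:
u = -4/33 (u = -24/198 = -24*1/198 = -4/33 ≈ -0.12121)
-468 + u = -468 - 4/33 = -15448/33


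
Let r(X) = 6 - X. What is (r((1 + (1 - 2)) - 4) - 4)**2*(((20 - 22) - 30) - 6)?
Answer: -1368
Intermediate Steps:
(r((1 + (1 - 2)) - 4) - 4)**2*(((20 - 22) - 30) - 6) = ((6 - ((1 + (1 - 2)) - 4)) - 4)**2*(((20 - 22) - 30) - 6) = ((6 - ((1 - 1) - 4)) - 4)**2*((-2 - 30) - 6) = ((6 - (0 - 4)) - 4)**2*(-32 - 6) = ((6 - 1*(-4)) - 4)**2*(-38) = ((6 + 4) - 4)**2*(-38) = (10 - 4)**2*(-38) = 6**2*(-38) = 36*(-38) = -1368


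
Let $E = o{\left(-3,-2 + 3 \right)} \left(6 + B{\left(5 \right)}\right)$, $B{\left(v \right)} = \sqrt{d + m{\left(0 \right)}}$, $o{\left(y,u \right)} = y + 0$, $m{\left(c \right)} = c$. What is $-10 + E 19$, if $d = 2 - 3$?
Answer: $-352 - 57 i \approx -352.0 - 57.0 i$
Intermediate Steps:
$o{\left(y,u \right)} = y$
$d = -1$
$B{\left(v \right)} = i$ ($B{\left(v \right)} = \sqrt{-1 + 0} = \sqrt{-1} = i$)
$E = -18 - 3 i$ ($E = - 3 \left(6 + i\right) = -18 - 3 i \approx -18.0 - 3.0 i$)
$-10 + E 19 = -10 + \left(-18 - 3 i\right) 19 = -10 - \left(342 + 57 i\right) = -352 - 57 i$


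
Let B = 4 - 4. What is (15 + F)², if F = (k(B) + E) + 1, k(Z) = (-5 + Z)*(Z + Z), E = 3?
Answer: 361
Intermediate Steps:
B = 0
k(Z) = 2*Z*(-5 + Z) (k(Z) = (-5 + Z)*(2*Z) = 2*Z*(-5 + Z))
F = 4 (F = (2*0*(-5 + 0) + 3) + 1 = (2*0*(-5) + 3) + 1 = (0 + 3) + 1 = 3 + 1 = 4)
(15 + F)² = (15 + 4)² = 19² = 361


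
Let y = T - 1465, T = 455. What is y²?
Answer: 1020100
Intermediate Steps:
y = -1010 (y = 455 - 1465 = -1010)
y² = (-1010)² = 1020100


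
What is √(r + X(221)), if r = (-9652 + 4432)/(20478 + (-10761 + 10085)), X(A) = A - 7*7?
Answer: √16835284162/9901 ≈ 13.105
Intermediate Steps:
X(A) = -49 + A (X(A) = A - 49 = -49 + A)
r = -2610/9901 (r = -5220/(20478 - 676) = -5220/19802 = -5220*1/19802 = -2610/9901 ≈ -0.26361)
√(r + X(221)) = √(-2610/9901 + (-49 + 221)) = √(-2610/9901 + 172) = √(1700362/9901) = √16835284162/9901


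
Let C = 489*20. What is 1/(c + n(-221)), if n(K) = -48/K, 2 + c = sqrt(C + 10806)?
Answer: 43537/502642795 + 48841*sqrt(20586)/1005285590 ≈ 0.0070574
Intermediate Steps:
C = 9780
c = -2 + sqrt(20586) (c = -2 + sqrt(9780 + 10806) = -2 + sqrt(20586) ≈ 141.48)
1/(c + n(-221)) = 1/((-2 + sqrt(20586)) - 48/(-221)) = 1/((-2 + sqrt(20586)) - 48*(-1/221)) = 1/((-2 + sqrt(20586)) + 48/221) = 1/(-394/221 + sqrt(20586))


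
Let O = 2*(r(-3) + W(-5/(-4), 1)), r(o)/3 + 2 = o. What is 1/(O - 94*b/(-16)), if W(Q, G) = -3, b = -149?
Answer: -8/7291 ≈ -0.0010972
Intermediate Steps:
r(o) = -6 + 3*o
O = -36 (O = 2*((-6 + 3*(-3)) - 3) = 2*((-6 - 9) - 3) = 2*(-15 - 3) = 2*(-18) = -36)
1/(O - 94*b/(-16)) = 1/(-36 - (-14006)/(-16)) = 1/(-36 - (-14006)*(-1)/16) = 1/(-36 - 94*149/16) = 1/(-36 - 7003/8) = 1/(-7291/8) = -8/7291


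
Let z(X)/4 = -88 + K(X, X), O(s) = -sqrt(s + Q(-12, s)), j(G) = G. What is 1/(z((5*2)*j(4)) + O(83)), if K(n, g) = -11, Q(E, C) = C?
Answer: -198/78325 + sqrt(166)/156650 ≈ -0.0024457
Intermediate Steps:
O(s) = -sqrt(2)*sqrt(s) (O(s) = -sqrt(s + s) = -sqrt(2*s) = -sqrt(2)*sqrt(s))
z(X) = -396 (z(X) = 4*(-88 - 11) = 4*(-99) = -396)
1/(z((5*2)*j(4)) + O(83)) = 1/(-396 - sqrt(2)*sqrt(83)) = 1/(-396 - sqrt(166))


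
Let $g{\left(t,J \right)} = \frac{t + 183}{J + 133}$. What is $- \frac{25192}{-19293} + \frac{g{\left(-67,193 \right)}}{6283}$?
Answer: $\frac{25800976762}{19758520797} \approx 1.3058$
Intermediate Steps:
$g{\left(t,J \right)} = \frac{183 + t}{133 + J}$
$- \frac{25192}{-19293} + \frac{g{\left(-67,193 \right)}}{6283} = - \frac{25192}{-19293} + \frac{\frac{1}{133 + 193} \left(183 - 67\right)}{6283} = \left(-25192\right) \left(- \frac{1}{19293}\right) + \frac{1}{326} \cdot 116 \cdot \frac{1}{6283} = \frac{25192}{19293} + \frac{1}{326} \cdot 116 \cdot \frac{1}{6283} = \frac{25192}{19293} + \frac{58}{163} \cdot \frac{1}{6283} = \frac{25192}{19293} + \frac{58}{1024129} = \frac{25800976762}{19758520797}$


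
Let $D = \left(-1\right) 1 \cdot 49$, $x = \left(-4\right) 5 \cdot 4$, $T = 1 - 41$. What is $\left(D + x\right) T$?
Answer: $5160$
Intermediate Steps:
$T = -40$ ($T = 1 - 41 = -40$)
$x = -80$ ($x = \left(-20\right) 4 = -80$)
$D = -49$ ($D = \left(-1\right) 49 = -49$)
$\left(D + x\right) T = \left(-49 - 80\right) \left(-40\right) = \left(-129\right) \left(-40\right) = 5160$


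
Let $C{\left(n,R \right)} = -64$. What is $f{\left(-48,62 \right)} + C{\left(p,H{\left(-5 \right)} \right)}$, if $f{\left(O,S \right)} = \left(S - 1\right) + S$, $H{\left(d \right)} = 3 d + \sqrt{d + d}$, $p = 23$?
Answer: $59$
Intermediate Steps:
$H{\left(d \right)} = 3 d + \sqrt{2} \sqrt{d}$ ($H{\left(d \right)} = 3 d + \sqrt{2 d} = 3 d + \sqrt{2} \sqrt{d}$)
$f{\left(O,S \right)} = -1 + 2 S$ ($f{\left(O,S \right)} = \left(-1 + S\right) + S = -1 + 2 S$)
$f{\left(-48,62 \right)} + C{\left(p,H{\left(-5 \right)} \right)} = \left(-1 + 2 \cdot 62\right) - 64 = \left(-1 + 124\right) - 64 = 123 - 64 = 59$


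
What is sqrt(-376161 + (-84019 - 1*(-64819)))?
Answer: 9*I*sqrt(4881) ≈ 628.78*I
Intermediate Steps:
sqrt(-376161 + (-84019 - 1*(-64819))) = sqrt(-376161 + (-84019 + 64819)) = sqrt(-376161 - 19200) = sqrt(-395361) = 9*I*sqrt(4881)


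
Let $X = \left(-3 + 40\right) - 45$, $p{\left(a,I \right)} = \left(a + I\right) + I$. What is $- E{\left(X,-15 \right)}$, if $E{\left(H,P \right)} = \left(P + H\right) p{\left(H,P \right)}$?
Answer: $-874$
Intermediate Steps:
$p{\left(a,I \right)} = a + 2 I$ ($p{\left(a,I \right)} = \left(I + a\right) + I = a + 2 I$)
$X = -8$ ($X = 37 - 45 = -8$)
$E{\left(H,P \right)} = \left(H + P\right) \left(H + 2 P\right)$ ($E{\left(H,P \right)} = \left(P + H\right) \left(H + 2 P\right) = \left(H + P\right) \left(H + 2 P\right)$)
$- E{\left(X,-15 \right)} = - \left(-8 - 15\right) \left(-8 + 2 \left(-15\right)\right) = - \left(-23\right) \left(-8 - 30\right) = - \left(-23\right) \left(-38\right) = \left(-1\right) 874 = -874$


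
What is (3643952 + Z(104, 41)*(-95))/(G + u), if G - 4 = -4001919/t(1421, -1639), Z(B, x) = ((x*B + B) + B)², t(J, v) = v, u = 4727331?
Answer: -194246139087/484506499 ≈ -400.92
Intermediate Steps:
Z(B, x) = (2*B + B*x)² (Z(B, x) = ((B*x + B) + B)² = ((B + B*x) + B)² = (2*B + B*x)²)
G = 4008475/1639 (G = 4 - 4001919/(-1639) = 4 - 4001919*(-1/1639) = 4 + 4001919/1639 = 4008475/1639 ≈ 2445.7)
(3643952 + Z(104, 41)*(-95))/(G + u) = (3643952 + (104²*(2 + 41)²)*(-95))/(4008475/1639 + 4727331) = (3643952 + (10816*43²)*(-95))/(7752103984/1639) = (3643952 + (10816*1849)*(-95))*(1639/7752103984) = (3643952 + 19998784*(-95))*(1639/7752103984) = (3643952 - 1899884480)*(1639/7752103984) = -1896240528*1639/7752103984 = -194246139087/484506499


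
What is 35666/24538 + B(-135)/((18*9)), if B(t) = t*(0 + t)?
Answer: 2796191/24538 ≈ 113.95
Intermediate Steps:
B(t) = t**2 (B(t) = t*t = t**2)
35666/24538 + B(-135)/((18*9)) = 35666/24538 + (-135)**2/((18*9)) = 35666*(1/24538) + 18225/162 = 17833/12269 + 18225*(1/162) = 17833/12269 + 225/2 = 2796191/24538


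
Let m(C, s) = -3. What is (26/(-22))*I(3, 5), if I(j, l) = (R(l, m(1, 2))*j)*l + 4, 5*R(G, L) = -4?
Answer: 104/11 ≈ 9.4545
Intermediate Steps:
R(G, L) = -⅘ (R(G, L) = (⅕)*(-4) = -⅘)
I(j, l) = 4 - 4*j*l/5 (I(j, l) = (-4*j/5)*l + 4 = -4*j*l/5 + 4 = 4 - 4*j*l/5)
(26/(-22))*I(3, 5) = (26/(-22))*(4 - ⅘*3*5) = (26*(-1/22))*(4 - 12) = -13/11*(-8) = 104/11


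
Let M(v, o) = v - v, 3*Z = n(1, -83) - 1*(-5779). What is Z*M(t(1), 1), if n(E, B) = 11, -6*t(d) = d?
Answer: 0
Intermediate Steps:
t(d) = -d/6
Z = 1930 (Z = (11 - 1*(-5779))/3 = (11 + 5779)/3 = (⅓)*5790 = 1930)
M(v, o) = 0
Z*M(t(1), 1) = 1930*0 = 0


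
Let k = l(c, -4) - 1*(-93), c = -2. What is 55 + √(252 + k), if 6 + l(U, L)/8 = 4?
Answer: 55 + √329 ≈ 73.138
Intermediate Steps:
l(U, L) = -16 (l(U, L) = -48 + 8*4 = -48 + 32 = -16)
k = 77 (k = -16 - 1*(-93) = -16 + 93 = 77)
55 + √(252 + k) = 55 + √(252 + 77) = 55 + √329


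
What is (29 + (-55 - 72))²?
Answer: 9604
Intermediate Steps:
(29 + (-55 - 72))² = (29 - 127)² = (-98)² = 9604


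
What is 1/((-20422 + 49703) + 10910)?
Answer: 1/40191 ≈ 2.4881e-5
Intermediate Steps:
1/((-20422 + 49703) + 10910) = 1/(29281 + 10910) = 1/40191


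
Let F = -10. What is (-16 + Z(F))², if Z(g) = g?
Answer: 676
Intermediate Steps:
(-16 + Z(F))² = (-16 - 10)² = (-26)² = 676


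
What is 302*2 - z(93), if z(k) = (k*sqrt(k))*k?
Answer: 604 - 8649*sqrt(93) ≈ -82804.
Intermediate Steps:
z(k) = k**(5/2) (z(k) = k**(3/2)*k = k**(5/2))
302*2 - z(93) = 302*2 - 93**(5/2) = 604 - 8649*sqrt(93)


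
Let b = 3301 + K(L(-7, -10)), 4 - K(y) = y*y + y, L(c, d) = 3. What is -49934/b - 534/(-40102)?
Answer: -1000347403/66027943 ≈ -15.150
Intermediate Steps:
K(y) = 4 - y - y² (K(y) = 4 - (y*y + y) = 4 - (y² + y) = 4 - (y + y²) = 4 + (-y - y²) = 4 - y - y²)
b = 3293 (b = 3301 + (4 - 1*3 - 1*3²) = 3301 + (4 - 3 - 1*9) = 3301 + (4 - 3 - 9) = 3301 - 8 = 3293)
-49934/b - 534/(-40102) = -49934/3293 - 534/(-40102) = -49934*1/3293 - 534*(-1/40102) = -49934/3293 + 267/20051 = -1000347403/66027943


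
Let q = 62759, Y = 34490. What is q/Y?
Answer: 62759/34490 ≈ 1.8196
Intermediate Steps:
q/Y = 62759/34490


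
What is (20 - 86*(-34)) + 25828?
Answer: 28772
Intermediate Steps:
(20 - 86*(-34)) + 25828 = (20 + 2924) + 25828 = 2944 + 25828 = 28772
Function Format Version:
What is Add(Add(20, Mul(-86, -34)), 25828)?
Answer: 28772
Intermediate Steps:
Add(Add(20, Mul(-86, -34)), 25828) = Add(Add(20, 2924), 25828) = Add(2944, 25828) = 28772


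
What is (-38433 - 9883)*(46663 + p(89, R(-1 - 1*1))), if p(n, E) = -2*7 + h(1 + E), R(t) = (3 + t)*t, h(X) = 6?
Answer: -2254182980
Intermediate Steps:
R(t) = t*(3 + t)
p(n, E) = -8 (p(n, E) = -2*7 + 6 = -14 + 6 = -8)
(-38433 - 9883)*(46663 + p(89, R(-1 - 1*1))) = (-38433 - 9883)*(46663 - 8) = -48316*46655 = -2254182980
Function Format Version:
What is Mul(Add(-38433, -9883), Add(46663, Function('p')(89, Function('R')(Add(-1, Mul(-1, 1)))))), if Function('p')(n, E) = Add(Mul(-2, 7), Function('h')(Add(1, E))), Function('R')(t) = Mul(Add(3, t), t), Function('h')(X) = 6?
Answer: -2254182980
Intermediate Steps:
Function('R')(t) = Mul(t, Add(3, t))
Function('p')(n, E) = -8 (Function('p')(n, E) = Add(Mul(-2, 7), 6) = Add(-14, 6) = -8)
Mul(Add(-38433, -9883), Add(46663, Function('p')(89, Function('R')(Add(-1, Mul(-1, 1)))))) = Mul(Add(-38433, -9883), Add(46663, -8)) = Mul(-48316, 46655) = -2254182980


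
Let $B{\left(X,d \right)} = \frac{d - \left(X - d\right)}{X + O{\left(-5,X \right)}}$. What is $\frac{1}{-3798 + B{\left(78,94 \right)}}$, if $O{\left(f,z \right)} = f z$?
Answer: $- \frac{156}{592543} \approx -0.00026327$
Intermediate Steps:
$B{\left(X,d \right)} = - \frac{- X + 2 d}{4 X}$ ($B{\left(X,d \right)} = \frac{d - \left(X - d\right)}{X - 5 X} = \frac{- X + 2 d}{\left(-4\right) X} = \left(- X + 2 d\right) \left(- \frac{1}{4 X}\right) = - \frac{- X + 2 d}{4 X}$)
$\frac{1}{-3798 + B{\left(78,94 \right)}} = \frac{1}{-3798 + \frac{78 - 188}{4 \cdot 78}} = \frac{1}{-3798 + \frac{1}{4} \cdot \frac{1}{78} \left(78 - 188\right)} = \frac{1}{-3798 + \frac{1}{4} \cdot \frac{1}{78} \left(-110\right)} = \frac{1}{-3798 - \frac{55}{156}} = \frac{1}{- \frac{592543}{156}} = - \frac{156}{592543}$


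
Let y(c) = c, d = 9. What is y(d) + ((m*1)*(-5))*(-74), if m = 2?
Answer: 749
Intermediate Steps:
y(d) + ((m*1)*(-5))*(-74) = 9 + ((2*1)*(-5))*(-74) = 9 + (2*(-5))*(-74) = 9 - 10*(-74) = 9 + 740 = 749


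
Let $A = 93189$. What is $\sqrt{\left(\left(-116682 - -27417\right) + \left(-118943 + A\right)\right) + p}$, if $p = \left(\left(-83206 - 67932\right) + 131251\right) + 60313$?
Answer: $i \sqrt{74593} \approx 273.12 i$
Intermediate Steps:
$p = 40426$ ($p = \left(\left(-83206 - 67932\right) + 131251\right) + 60313 = \left(-151138 + 131251\right) + 60313 = -19887 + 60313 = 40426$)
$\sqrt{\left(\left(-116682 - -27417\right) + \left(-118943 + A\right)\right) + p} = \sqrt{\left(\left(-116682 - -27417\right) + \left(-118943 + 93189\right)\right) + 40426} = \sqrt{\left(\left(-116682 + 27417\right) - 25754\right) + 40426} = \sqrt{\left(-89265 - 25754\right) + 40426} = \sqrt{-115019 + 40426} = \sqrt{-74593} = i \sqrt{74593}$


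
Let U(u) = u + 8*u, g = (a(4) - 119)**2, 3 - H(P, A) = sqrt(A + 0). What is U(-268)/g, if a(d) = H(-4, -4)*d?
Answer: -27460620/132549169 + 4129344*I/132549169 ≈ -0.20717 + 0.031153*I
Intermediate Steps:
H(P, A) = 3 - sqrt(A) (H(P, A) = 3 - sqrt(A + 0) = 3 - sqrt(A))
a(d) = d*(3 - 2*I) (a(d) = (3 - sqrt(-4))*d = (3 - 2*I)*d = d*(3 - 2*I))
g = (-107 - 8*I)**2 (g = (4*(3 - 2*I) - 119)**2 = ((12 - 8*I) - 119)**2 = (-107 - 8*I)**2 ≈ 11385.0 + 1712.0*I)
U(u) = 9*u
U(-268)/g = (9*(-268))/(11385 + 1712*I) = -2412*(11385 - 1712*I)/132549169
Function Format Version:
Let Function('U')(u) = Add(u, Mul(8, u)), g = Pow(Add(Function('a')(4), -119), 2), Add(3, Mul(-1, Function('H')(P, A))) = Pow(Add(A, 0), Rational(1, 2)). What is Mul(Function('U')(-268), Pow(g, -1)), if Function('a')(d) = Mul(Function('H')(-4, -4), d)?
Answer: Add(Rational(-27460620, 132549169), Mul(Rational(4129344, 132549169), I)) ≈ Add(-0.20717, Mul(0.031153, I))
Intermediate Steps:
Function('H')(P, A) = Add(3, Mul(-1, Pow(A, Rational(1, 2)))) (Function('H')(P, A) = Add(3, Mul(-1, Pow(Add(A, 0), Rational(1, 2)))) = Add(3, Mul(-1, Pow(A, Rational(1, 2)))))
Function('a')(d) = Mul(d, Add(3, Mul(-2, I))) (Function('a')(d) = Mul(Add(3, Mul(-1, Pow(-4, Rational(1, 2)))), d) = Mul(Add(3, Mul(-1, Mul(2, I))), d) = Mul(Add(3, Mul(-2, I)), d) = Mul(d, Add(3, Mul(-2, I))))
g = Pow(Add(-107, Mul(-8, I)), 2) (g = Pow(Add(Mul(4, Add(3, Mul(-2, I))), -119), 2) = Pow(Add(Add(12, Mul(-8, I)), -119), 2) = Pow(Add(-107, Mul(-8, I)), 2) ≈ Add(11385., Mul(1712.0, I)))
Function('U')(u) = Mul(9, u)
Mul(Function('U')(-268), Pow(g, -1)) = Mul(Mul(9, -268), Pow(Add(11385, Mul(1712, I)), -1)) = Mul(-2412, Mul(Rational(1, 132549169), Add(11385, Mul(-1712, I)))) = Mul(Rational(-2412, 132549169), Add(11385, Mul(-1712, I)))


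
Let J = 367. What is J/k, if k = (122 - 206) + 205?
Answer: 367/121 ≈ 3.0331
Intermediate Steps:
k = 121 (k = -84 + 205 = 121)
J/k = 367/121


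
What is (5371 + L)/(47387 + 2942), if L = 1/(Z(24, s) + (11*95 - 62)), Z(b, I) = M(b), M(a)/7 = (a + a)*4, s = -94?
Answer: 12498318/117115583 ≈ 0.10672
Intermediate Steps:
M(a) = 56*a (M(a) = 7*((a + a)*4) = 7*((2*a)*4) = 7*(8*a) = 56*a)
Z(b, I) = 56*b
L = 1/2327 (L = 1/(56*24 + (11*95 - 62)) = 1/(1344 + (1045 - 62)) = 1/(1344 + 983) = 1/2327 ≈ 0.00042974)
(5371 + L)/(47387 + 2942) = (5371 + 1/2327)/(47387 + 2942) = (12498318/2327)/50329 = (12498318/2327)*(1/50329) = 12498318/117115583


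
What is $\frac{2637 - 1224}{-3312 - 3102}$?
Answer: $- \frac{471}{2138} \approx -0.2203$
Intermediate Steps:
$\frac{2637 - 1224}{-3312 - 3102} = \frac{2637 - 1224}{-6414} = 1413 \left(- \frac{1}{6414}\right) = - \frac{471}{2138}$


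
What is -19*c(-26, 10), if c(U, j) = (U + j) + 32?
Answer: -304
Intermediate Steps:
c(U, j) = 32 + U + j
-19*c(-26, 10) = -19*(32 - 26 + 10) = -19*16 = -304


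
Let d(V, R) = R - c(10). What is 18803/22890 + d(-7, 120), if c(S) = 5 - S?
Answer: 2880053/22890 ≈ 125.82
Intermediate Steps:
d(V, R) = 5 + R (d(V, R) = R - (5 - 1*10) = R - (5 - 10) = R - 1*(-5) = R + 5 = 5 + R)
18803/22890 + d(-7, 120) = 18803/22890 + (5 + 120) = 18803*(1/22890) + 125 = 18803/22890 + 125 = 2880053/22890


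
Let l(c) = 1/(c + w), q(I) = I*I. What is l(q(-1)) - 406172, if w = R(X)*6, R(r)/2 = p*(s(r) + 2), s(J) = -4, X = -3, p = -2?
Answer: -19902427/49 ≈ -4.0617e+5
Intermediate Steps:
R(r) = 8 (R(r) = 2*(-2*(-4 + 2)) = 2*(-2*(-2)) = 2*4 = 8)
q(I) = I²
w = 48 (w = 8*6 = 48)
l(c) = 1/(48 + c) (l(c) = 1/(c + 48) = 1/(48 + c))
l(q(-1)) - 406172 = 1/(48 + (-1)²) - 406172 = 1/(48 + 1) - 406172 = 1/49 - 406172 = -19902427/49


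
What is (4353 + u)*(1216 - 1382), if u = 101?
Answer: -739364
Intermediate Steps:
(4353 + u)*(1216 - 1382) = (4353 + 101)*(1216 - 1382) = 4454*(-166) = -739364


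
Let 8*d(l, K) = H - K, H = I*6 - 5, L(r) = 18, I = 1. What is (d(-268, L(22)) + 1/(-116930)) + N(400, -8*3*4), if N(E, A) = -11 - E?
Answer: -193226829/467720 ≈ -413.13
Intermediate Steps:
H = 1 (H = 1*6 - 5 = 6 - 5 = 1)
d(l, K) = ⅛ - K/8 (d(l, K) = (1 - K)/8 = ⅛ - K/8)
(d(-268, L(22)) + 1/(-116930)) + N(400, -8*3*4) = ((⅛ - ⅛*18) + 1/(-116930)) + (-11 - 1*400) = ((⅛ - 9/4) - 1/116930) + (-11 - 400) = (-17/8 - 1/116930) - 411 = -993909/467720 - 411 = -193226829/467720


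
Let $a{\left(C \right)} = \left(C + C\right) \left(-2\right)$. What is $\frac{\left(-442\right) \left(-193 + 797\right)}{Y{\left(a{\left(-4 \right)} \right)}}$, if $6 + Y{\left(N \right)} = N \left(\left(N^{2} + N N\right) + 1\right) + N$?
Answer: $- \frac{133484}{4109} \approx -32.486$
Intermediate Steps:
$a{\left(C \right)} = - 4 C$ ($a{\left(C \right)} = 2 C \left(-2\right) = - 4 C$)
$Y{\left(N \right)} = -6 + N + N \left(1 + 2 N^{2}\right)$ ($Y{\left(N \right)} = -6 + \left(N \left(\left(N^{2} + N N\right) + 1\right) + N\right) = -6 + \left(N \left(\left(N^{2} + N^{2}\right) + 1\right) + N\right) = -6 + \left(N \left(2 N^{2} + 1\right) + N\right) = -6 + \left(N \left(1 + 2 N^{2}\right) + N\right) = -6 + \left(N + N \left(1 + 2 N^{2}\right)\right) = -6 + N + N \left(1 + 2 N^{2}\right)$)
$\frac{\left(-442\right) \left(-193 + 797\right)}{Y{\left(a{\left(-4 \right)} \right)}} = \frac{\left(-442\right) \left(-193 + 797\right)}{-6 + 2 \left(\left(-4\right) \left(-4\right)\right) + 2 \left(\left(-4\right) \left(-4\right)\right)^{3}} = \frac{\left(-442\right) 604}{-6 + 2 \cdot 16 + 2 \cdot 16^{3}} = - \frac{266968}{-6 + 32 + 2 \cdot 4096} = - \frac{266968}{-6 + 32 + 8192} = - \frac{266968}{8218} = \left(-266968\right) \frac{1}{8218} = - \frac{133484}{4109}$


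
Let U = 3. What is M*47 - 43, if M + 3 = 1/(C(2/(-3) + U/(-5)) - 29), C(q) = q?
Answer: -84241/454 ≈ -185.55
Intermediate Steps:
M = -1377/454 (M = -3 + 1/((2/(-3) + 3/(-5)) - 29) = -3 + 1/((2*(-⅓) + 3*(-⅕)) - 29) = -3 + 1/((-⅔ - ⅗) - 29) = -3 + 1/(-19/15 - 29) = -3 + 1/(-454/15) = -3 - 15/454 = -1377/454 ≈ -3.0330)
M*47 - 43 = -1377/454*47 - 43 = -64719/454 - 43 = -84241/454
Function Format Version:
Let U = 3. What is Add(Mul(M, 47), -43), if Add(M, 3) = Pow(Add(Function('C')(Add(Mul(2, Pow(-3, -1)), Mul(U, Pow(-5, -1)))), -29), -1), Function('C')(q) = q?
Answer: Rational(-84241, 454) ≈ -185.55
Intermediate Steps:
M = Rational(-1377, 454) (M = Add(-3, Pow(Add(Add(Mul(2, Pow(-3, -1)), Mul(3, Pow(-5, -1))), -29), -1)) = Add(-3, Pow(Add(Add(Mul(2, Rational(-1, 3)), Mul(3, Rational(-1, 5))), -29), -1)) = Add(-3, Pow(Add(Add(Rational(-2, 3), Rational(-3, 5)), -29), -1)) = Add(-3, Pow(Add(Rational(-19, 15), -29), -1)) = Add(-3, Pow(Rational(-454, 15), -1)) = Add(-3, Rational(-15, 454)) = Rational(-1377, 454) ≈ -3.0330)
Add(Mul(M, 47), -43) = Add(Mul(Rational(-1377, 454), 47), -43) = Add(Rational(-64719, 454), -43) = Rational(-84241, 454)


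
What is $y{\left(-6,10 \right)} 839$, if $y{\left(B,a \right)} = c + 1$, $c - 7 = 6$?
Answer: $11746$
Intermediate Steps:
$c = 13$ ($c = 7 + 6 = 13$)
$y{\left(B,a \right)} = 14$ ($y{\left(B,a \right)} = 13 + 1 = 14$)
$y{\left(-6,10 \right)} 839 = 14 \cdot 839 = 11746$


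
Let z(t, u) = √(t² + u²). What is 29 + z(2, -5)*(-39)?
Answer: 29 - 39*√29 ≈ -181.02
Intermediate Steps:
29 + z(2, -5)*(-39) = 29 + √(2² + (-5)²)*(-39) = 29 + √(4 + 25)*(-39) = 29 + √29*(-39) = 29 - 39*√29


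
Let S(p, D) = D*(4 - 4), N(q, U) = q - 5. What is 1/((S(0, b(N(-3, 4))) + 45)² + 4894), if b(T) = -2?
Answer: 1/6919 ≈ 0.00014453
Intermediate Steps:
N(q, U) = -5 + q
S(p, D) = 0 (S(p, D) = D*0 = 0)
1/((S(0, b(N(-3, 4))) + 45)² + 4894) = 1/((0 + 45)² + 4894) = 1/(45² + 4894) = 1/(2025 + 4894) = 1/6919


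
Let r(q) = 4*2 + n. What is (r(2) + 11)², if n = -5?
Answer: 196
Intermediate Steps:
r(q) = 3 (r(q) = 4*2 - 5 = 8 - 5 = 3)
(r(2) + 11)² = (3 + 11)² = 14² = 196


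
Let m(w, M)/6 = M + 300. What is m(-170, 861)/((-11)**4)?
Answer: 6966/14641 ≈ 0.47579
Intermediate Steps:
m(w, M) = 1800 + 6*M (m(w, M) = 6*(M + 300) = 6*(300 + M) = 1800 + 6*M)
m(-170, 861)/((-11)**4) = (1800 + 6*861)/((-11)**4) = (1800 + 5166)/14641 = 6966*(1/14641) = 6966/14641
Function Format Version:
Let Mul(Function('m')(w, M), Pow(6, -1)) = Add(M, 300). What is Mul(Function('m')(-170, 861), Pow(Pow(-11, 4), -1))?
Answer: Rational(6966, 14641) ≈ 0.47579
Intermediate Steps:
Function('m')(w, M) = Add(1800, Mul(6, M)) (Function('m')(w, M) = Mul(6, Add(M, 300)) = Mul(6, Add(300, M)) = Add(1800, Mul(6, M)))
Mul(Function('m')(-170, 861), Pow(Pow(-11, 4), -1)) = Mul(Add(1800, Mul(6, 861)), Pow(Pow(-11, 4), -1)) = Mul(Add(1800, 5166), Pow(14641, -1)) = Mul(6966, Rational(1, 14641)) = Rational(6966, 14641)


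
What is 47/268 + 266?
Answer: 71335/268 ≈ 266.18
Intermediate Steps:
47/268 + 266 = 71335/268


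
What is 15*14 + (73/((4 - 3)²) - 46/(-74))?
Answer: 10494/37 ≈ 283.62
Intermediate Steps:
15*14 + (73/((4 - 3)²) - 46/(-74)) = 210 + (73/(1²) - 46*(-1/74)) = 210 + (73/1 + 23/37) = 210 + (73*1 + 23/37) = 210 + (73 + 23/37) = 210 + 2724/37 = 10494/37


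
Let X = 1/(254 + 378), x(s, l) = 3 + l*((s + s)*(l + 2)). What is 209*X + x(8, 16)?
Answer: 2914361/632 ≈ 4611.3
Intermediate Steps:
x(s, l) = 3 + 2*l*s*(2 + l) (x(s, l) = 3 + l*((2*s)*(2 + l)) = 3 + l*(2*s*(2 + l)) = 3 + 2*l*s*(2 + l))
X = 1/632 ≈ 0.0015823
209*X + x(8, 16) = 209*(1/632) + (3 + 2*8*16² + 4*16*8) = 209/632 + (3 + 2*8*256 + 512) = 209/632 + (3 + 4096 + 512) = 209/632 + 4611 = 2914361/632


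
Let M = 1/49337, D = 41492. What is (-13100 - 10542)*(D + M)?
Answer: -48397320811810/49337 ≈ -9.8095e+8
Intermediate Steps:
M = 1/49337 ≈ 2.0269e-5
(-13100 - 10542)*(D + M) = (-13100 - 10542)*(41492 + 1/49337) = -23642*2047090805/49337 = -48397320811810/49337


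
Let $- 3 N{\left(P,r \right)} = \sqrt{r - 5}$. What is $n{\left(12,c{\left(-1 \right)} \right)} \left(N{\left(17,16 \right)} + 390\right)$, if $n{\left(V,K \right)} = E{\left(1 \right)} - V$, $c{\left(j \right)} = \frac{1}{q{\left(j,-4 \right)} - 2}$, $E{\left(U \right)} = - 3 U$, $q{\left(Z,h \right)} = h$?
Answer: $-5850 + 5 \sqrt{11} \approx -5833.4$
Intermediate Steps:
$c{\left(j \right)} = - \frac{1}{6}$ ($c{\left(j \right)} = \frac{1}{-4 - 2} = \frac{1}{-6} = - \frac{1}{6}$)
$N{\left(P,r \right)} = - \frac{\sqrt{-5 + r}}{3}$ ($N{\left(P,r \right)} = - \frac{\sqrt{r - 5}}{3} = - \frac{\sqrt{-5 + r}}{3}$)
$n{\left(V,K \right)} = -3 - V$ ($n{\left(V,K \right)} = \left(-3\right) 1 - V = -3 - V$)
$n{\left(12,c{\left(-1 \right)} \right)} \left(N{\left(17,16 \right)} + 390\right) = \left(-3 - 12\right) \left(- \frac{\sqrt{-5 + 16}}{3} + 390\right) = \left(-3 - 12\right) \left(- \frac{\sqrt{11}}{3} + 390\right) = - 15 \left(390 - \frac{\sqrt{11}}{3}\right) = -5850 + 5 \sqrt{11}$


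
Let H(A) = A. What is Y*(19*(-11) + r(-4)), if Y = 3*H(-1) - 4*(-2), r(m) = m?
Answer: -1065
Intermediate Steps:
Y = 5 (Y = 3*(-1) - 4*(-2) = -3 + 8 = 5)
Y*(19*(-11) + r(-4)) = 5*(19*(-11) - 4) = 5*(-209 - 4) = 5*(-213) = -1065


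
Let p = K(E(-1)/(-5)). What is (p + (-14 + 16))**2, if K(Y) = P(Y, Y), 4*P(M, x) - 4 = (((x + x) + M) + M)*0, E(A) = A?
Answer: 9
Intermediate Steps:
P(M, x) = 1 (P(M, x) = 1 + ((((x + x) + M) + M)*0)/4 = 1 + (((2*x + M) + M)*0)/4 = 1 + (((M + 2*x) + M)*0)/4 = 1 + ((2*M + 2*x)*0)/4 = 1 + (1/4)*0 = 1 + 0 = 1)
K(Y) = 1
p = 1
(p + (-14 + 16))**2 = (1 + (-14 + 16))**2 = (1 + 2)**2 = 3**2 = 9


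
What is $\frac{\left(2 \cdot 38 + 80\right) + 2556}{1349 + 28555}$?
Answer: $\frac{113}{1246} \approx 0.09069$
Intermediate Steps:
$\frac{\left(2 \cdot 38 + 80\right) + 2556}{1349 + 28555} = \frac{\left(76 + 80\right) + 2556}{29904} = \left(156 + 2556\right) \frac{1}{29904} = 2712 \cdot \frac{1}{29904} = \frac{113}{1246}$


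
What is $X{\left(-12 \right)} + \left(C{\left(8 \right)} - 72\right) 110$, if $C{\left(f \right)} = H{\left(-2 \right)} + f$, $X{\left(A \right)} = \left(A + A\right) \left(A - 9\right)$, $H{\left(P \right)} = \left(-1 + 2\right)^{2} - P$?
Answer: $-6206$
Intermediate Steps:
$H{\left(P \right)} = 1 - P$ ($H{\left(P \right)} = 1^{2} - P = 1 - P$)
$X{\left(A \right)} = 2 A \left(-9 + A\right)$
$C{\left(f \right)} = 3 + f$ ($C{\left(f \right)} = \left(1 - -2\right) + f = \left(1 + 2\right) + f = 3 + f$)
$X{\left(-12 \right)} + \left(C{\left(8 \right)} - 72\right) 110 = 2 \left(-12\right) \left(-9 - 12\right) + \left(\left(3 + 8\right) - 72\right) 110 = 2 \left(-12\right) \left(-21\right) + \left(11 - 72\right) 110 = 504 - 6710 = -6206$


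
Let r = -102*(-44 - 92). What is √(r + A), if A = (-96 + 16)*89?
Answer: 4*√422 ≈ 82.171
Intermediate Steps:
r = 13872 (r = -102*(-136) = 13872)
A = -7120 (A = -80*89 = -7120)
√(r + A) = √(13872 - 7120) = √6752 = 4*√422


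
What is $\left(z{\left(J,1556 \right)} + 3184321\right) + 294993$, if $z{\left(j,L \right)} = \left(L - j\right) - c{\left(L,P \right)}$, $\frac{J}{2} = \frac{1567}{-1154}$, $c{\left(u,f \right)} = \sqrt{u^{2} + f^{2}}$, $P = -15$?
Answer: $\frac{2008463557}{577} - \sqrt{2421361} \approx 3.4793 \cdot 10^{6}$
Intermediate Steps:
$c{\left(u,f \right)} = \sqrt{f^{2} + u^{2}}$
$J = - \frac{1567}{577}$ ($J = 2 \frac{1567}{-1154} = 2 \cdot 1567 \left(- \frac{1}{1154}\right) = 2 \left(- \frac{1567}{1154}\right) = - \frac{1567}{577} \approx -2.7158$)
$z{\left(j,L \right)} = L - j - \sqrt{225 + L^{2}}$ ($z{\left(j,L \right)} = \left(L - j\right) - \sqrt{\left(-15\right)^{2} + L^{2}} = \left(L - j\right) - \sqrt{225 + L^{2}} = L - j - \sqrt{225 + L^{2}}$)
$\left(z{\left(J,1556 \right)} + 3184321\right) + 294993 = \left(\left(1556 - - \frac{1567}{577} - \sqrt{225 + 1556^{2}}\right) + 3184321\right) + 294993 = \left(\left(1556 + \frac{1567}{577} - \sqrt{225 + 2421136}\right) + 3184321\right) + 294993 = \left(\left(1556 + \frac{1567}{577} - \sqrt{2421361}\right) + 3184321\right) + 294993 = \left(\left(\frac{899379}{577} - \sqrt{2421361}\right) + 3184321\right) + 294993 = \left(\frac{1838252596}{577} - \sqrt{2421361}\right) + 294993 = \frac{2008463557}{577} - \sqrt{2421361}$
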